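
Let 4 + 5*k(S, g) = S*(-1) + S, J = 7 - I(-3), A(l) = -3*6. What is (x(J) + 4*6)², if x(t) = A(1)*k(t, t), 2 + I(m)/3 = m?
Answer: 36864/25 ≈ 1474.6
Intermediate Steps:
I(m) = -6 + 3*m
A(l) = -18
J = 22 (J = 7 - (-6 + 3*(-3)) = 7 - (-6 - 9) = 7 - 1*(-15) = 7 + 15 = 22)
k(S, g) = -⅘ (k(S, g) = -⅘ + (S*(-1) + S)/5 = -⅘ + (-S + S)/5 = -⅘ + (⅕)*0 = -⅘ + 0 = -⅘)
x(t) = 72/5 (x(t) = -18*(-⅘) = 72/5)
(x(J) + 4*6)² = (72/5 + 4*6)² = (72/5 + 24)² = (192/5)² = 36864/25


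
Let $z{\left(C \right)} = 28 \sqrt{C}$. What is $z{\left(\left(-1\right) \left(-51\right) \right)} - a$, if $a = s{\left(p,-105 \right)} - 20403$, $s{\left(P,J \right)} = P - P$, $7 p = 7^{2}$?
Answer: $20403 + 28 \sqrt{51} \approx 20603.0$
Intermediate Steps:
$p = 7$ ($p = \frac{7^{2}}{7} = \frac{1}{7} \cdot 49 = 7$)
$s{\left(P,J \right)} = 0$
$a = -20403$ ($a = 0 - 20403 = -20403$)
$z{\left(\left(-1\right) \left(-51\right) \right)} - a = 28 \sqrt{\left(-1\right) \left(-51\right)} - -20403 = 28 \sqrt{51} + 20403 = 20403 + 28 \sqrt{51}$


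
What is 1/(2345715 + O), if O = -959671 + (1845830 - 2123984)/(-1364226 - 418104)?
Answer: 297055/411731346779 ≈ 7.2148e-7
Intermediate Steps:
O = -285075022546/297055 (O = -959671 - 278154/(-1782330) = -959671 - 278154*(-1/1782330) = -959671 + 46359/297055 = -285075022546/297055 ≈ -9.5967e+5)
1/(2345715 + O) = 1/(2345715 - 285075022546/297055) = 1/(411731346779/297055) = 297055/411731346779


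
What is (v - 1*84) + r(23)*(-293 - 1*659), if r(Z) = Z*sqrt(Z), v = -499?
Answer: -583 - 21896*sqrt(23) ≈ -1.0559e+5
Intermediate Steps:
r(Z) = Z**(3/2)
(v - 1*84) + r(23)*(-293 - 1*659) = (-499 - 1*84) + 23**(3/2)*(-293 - 1*659) = (-499 - 84) + (23*sqrt(23))*(-293 - 659) = -583 + (23*sqrt(23))*(-952) = -583 - 21896*sqrt(23)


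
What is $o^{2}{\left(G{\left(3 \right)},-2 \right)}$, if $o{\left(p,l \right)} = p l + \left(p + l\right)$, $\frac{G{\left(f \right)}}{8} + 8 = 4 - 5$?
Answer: $4900$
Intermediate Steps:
$G{\left(f \right)} = -72$ ($G{\left(f \right)} = -64 + 8 \left(4 - 5\right) = -64 + 8 \left(-1\right) = -64 - 8 = -72$)
$o{\left(p,l \right)} = l + p + l p$ ($o{\left(p,l \right)} = l p + \left(l + p\right) = l + p + l p$)
$o^{2}{\left(G{\left(3 \right)},-2 \right)} = \left(-2 - 72 - -144\right)^{2} = \left(-2 - 72 + 144\right)^{2} = 70^{2} = 4900$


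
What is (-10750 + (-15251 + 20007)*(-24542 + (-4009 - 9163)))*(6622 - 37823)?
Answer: 5596789639334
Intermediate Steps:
(-10750 + (-15251 + 20007)*(-24542 + (-4009 - 9163)))*(6622 - 37823) = (-10750 + 4756*(-24542 - 13172))*(-31201) = (-10750 + 4756*(-37714))*(-31201) = (-10750 - 179367784)*(-31201) = -179378534*(-31201) = 5596789639334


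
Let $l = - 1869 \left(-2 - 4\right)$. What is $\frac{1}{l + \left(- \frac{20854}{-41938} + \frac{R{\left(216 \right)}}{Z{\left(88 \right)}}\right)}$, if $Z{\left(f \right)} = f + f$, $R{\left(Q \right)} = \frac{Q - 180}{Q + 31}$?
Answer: $\frac{1348468}{15122391805} \approx 8.917 \cdot 10^{-5}$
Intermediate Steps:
$l = 11214$ ($l = \left(-1869\right) \left(-6\right) = 11214$)
$R{\left(Q \right)} = \frac{-180 + Q}{31 + Q}$
$Z{\left(f \right)} = 2 f$
$\frac{1}{l + \left(- \frac{20854}{-41938} + \frac{R{\left(216 \right)}}{Z{\left(88 \right)}}\right)} = \frac{1}{11214 + \left(- \frac{20854}{-41938} + \frac{\frac{1}{31 + 216} \left(-180 + 216\right)}{2 \cdot 88}\right)} = \frac{1}{11214 + \left(\left(-20854\right) \left(- \frac{1}{41938}\right) + \frac{\frac{1}{247} \cdot 36}{176}\right)} = \frac{1}{11214 + \left(\frac{10427}{20969} + \frac{1}{247} \cdot 36 \cdot \frac{1}{176}\right)} = \frac{1}{11214 + \left(\frac{10427}{20969} + \frac{36}{247} \cdot \frac{1}{176}\right)} = \frac{1}{11214 + \left(\frac{10427}{20969} + \frac{9}{10868}\right)} = \frac{1}{11214 + \frac{671653}{1348468}} = \frac{1}{\frac{15122391805}{1348468}} = \frac{1348468}{15122391805}$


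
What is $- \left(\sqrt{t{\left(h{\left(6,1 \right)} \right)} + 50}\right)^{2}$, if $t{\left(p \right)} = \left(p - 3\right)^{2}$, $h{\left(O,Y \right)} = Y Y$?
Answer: $-54$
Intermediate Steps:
$h{\left(O,Y \right)} = Y^{2}$
$t{\left(p \right)} = \left(-3 + p\right)^{2}$
$- \left(\sqrt{t{\left(h{\left(6,1 \right)} \right)} + 50}\right)^{2} = - \left(\sqrt{\left(-3 + 1^{2}\right)^{2} + 50}\right)^{2} = - \left(\sqrt{\left(-3 + 1\right)^{2} + 50}\right)^{2} = - \left(\sqrt{\left(-2\right)^{2} + 50}\right)^{2} = - \left(\sqrt{4 + 50}\right)^{2} = - \left(\sqrt{54}\right)^{2} = - \left(3 \sqrt{6}\right)^{2} = \left(-1\right) 54 = -54$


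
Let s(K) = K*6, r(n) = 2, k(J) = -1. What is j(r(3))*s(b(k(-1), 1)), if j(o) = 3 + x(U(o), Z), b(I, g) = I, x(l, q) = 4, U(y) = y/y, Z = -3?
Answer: -42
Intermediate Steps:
U(y) = 1
s(K) = 6*K
j(o) = 7 (j(o) = 3 + 4 = 7)
j(r(3))*s(b(k(-1), 1)) = 7*(6*(-1)) = 7*(-6) = -42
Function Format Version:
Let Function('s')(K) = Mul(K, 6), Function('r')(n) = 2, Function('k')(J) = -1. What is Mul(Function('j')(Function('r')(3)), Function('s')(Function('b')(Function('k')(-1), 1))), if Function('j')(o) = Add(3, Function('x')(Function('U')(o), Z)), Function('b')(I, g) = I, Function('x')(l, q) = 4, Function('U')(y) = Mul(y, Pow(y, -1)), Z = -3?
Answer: -42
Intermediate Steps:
Function('U')(y) = 1
Function('s')(K) = Mul(6, K)
Function('j')(o) = 7 (Function('j')(o) = Add(3, 4) = 7)
Mul(Function('j')(Function('r')(3)), Function('s')(Function('b')(Function('k')(-1), 1))) = Mul(7, Mul(6, -1)) = Mul(7, -6) = -42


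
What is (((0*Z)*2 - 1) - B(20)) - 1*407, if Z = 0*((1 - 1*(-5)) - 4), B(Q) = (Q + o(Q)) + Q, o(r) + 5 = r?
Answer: -463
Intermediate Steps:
o(r) = -5 + r
B(Q) = -5 + 3*Q (B(Q) = (Q + (-5 + Q)) + Q = (-5 + 2*Q) + Q = -5 + 3*Q)
Z = 0 (Z = 0*((1 + 5) - 4) = 0*(6 - 4) = 0*2 = 0)
(((0*Z)*2 - 1) - B(20)) - 1*407 = (((0*0)*2 - 1) - (-5 + 3*20)) - 1*407 = ((0*2 - 1) - (-5 + 60)) - 407 = ((0 - 1) - 1*55) - 407 = (-1 - 55) - 407 = -56 - 407 = -463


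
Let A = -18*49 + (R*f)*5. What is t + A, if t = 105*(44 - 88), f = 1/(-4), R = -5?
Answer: -21983/4 ≈ -5495.8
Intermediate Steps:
f = -1/4 (f = 1*(-1/4) = -1/4 ≈ -0.25000)
t = -4620 (t = 105*(-44) = -4620)
A = -3503/4 (A = -18*49 - 5*(-1/4)*5 = -882 + (5/4)*5 = -882 + 25/4 = -3503/4 ≈ -875.75)
t + A = -4620 - 3503/4 = -21983/4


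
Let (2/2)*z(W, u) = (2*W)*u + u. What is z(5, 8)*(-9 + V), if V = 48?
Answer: 3432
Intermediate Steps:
z(W, u) = u + 2*W*u (z(W, u) = (2*W)*u + u = 2*W*u + u = u + 2*W*u)
z(5, 8)*(-9 + V) = (8*(1 + 2*5))*(-9 + 48) = (8*(1 + 10))*39 = (8*11)*39 = 88*39 = 3432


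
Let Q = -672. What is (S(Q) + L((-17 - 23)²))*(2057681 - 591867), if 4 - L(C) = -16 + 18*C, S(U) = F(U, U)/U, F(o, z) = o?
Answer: -42184661106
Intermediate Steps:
S(U) = 1 (S(U) = U/U = 1)
L(C) = 20 - 18*C (L(C) = 4 - (-16 + 18*C) = 4 + (16 - 18*C) = 20 - 18*C)
(S(Q) + L((-17 - 23)²))*(2057681 - 591867) = (1 + (20 - 18*(-17 - 23)²))*(2057681 - 591867) = (1 + (20 - 18*(-40)²))*1465814 = (1 + (20 - 18*1600))*1465814 = (1 + (20 - 28800))*1465814 = (1 - 28780)*1465814 = -28779*1465814 = -42184661106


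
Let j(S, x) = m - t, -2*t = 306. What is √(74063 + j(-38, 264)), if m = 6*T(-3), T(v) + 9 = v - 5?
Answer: √74114 ≈ 272.24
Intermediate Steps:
t = -153 (t = -½*306 = -153)
T(v) = -14 + v (T(v) = -9 + (v - 5) = -9 + (-5 + v) = -14 + v)
m = -102 (m = 6*(-14 - 3) = 6*(-17) = -102)
j(S, x) = 51 (j(S, x) = -102 - 1*(-153) = -102 + 153 = 51)
√(74063 + j(-38, 264)) = √(74063 + 51) = √74114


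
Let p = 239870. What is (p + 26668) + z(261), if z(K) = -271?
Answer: 266267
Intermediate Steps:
(p + 26668) + z(261) = (239870 + 26668) - 271 = 266538 - 271 = 266267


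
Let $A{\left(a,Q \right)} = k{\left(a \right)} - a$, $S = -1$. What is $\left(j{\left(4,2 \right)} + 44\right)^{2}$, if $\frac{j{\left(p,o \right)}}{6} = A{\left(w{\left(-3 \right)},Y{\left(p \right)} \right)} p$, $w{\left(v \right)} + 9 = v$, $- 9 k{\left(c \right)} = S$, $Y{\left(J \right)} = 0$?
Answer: $\frac{1008016}{9} \approx 1.12 \cdot 10^{5}$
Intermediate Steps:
$k{\left(c \right)} = \frac{1}{9}$ ($k{\left(c \right)} = \left(- \frac{1}{9}\right) \left(-1\right) = \frac{1}{9}$)
$w{\left(v \right)} = -9 + v$
$A{\left(a,Q \right)} = \frac{1}{9} - a$
$j{\left(p,o \right)} = \frac{218 p}{3}$ ($j{\left(p,o \right)} = 6 \left(\frac{1}{9} - \left(-9 - 3\right)\right) p = 6 \left(\frac{1}{9} - -12\right) p = 6 \left(\frac{1}{9} + 12\right) p = 6 \frac{109 p}{9} = \frac{218 p}{3}$)
$\left(j{\left(4,2 \right)} + 44\right)^{2} = \left(\frac{218}{3} \cdot 4 + 44\right)^{2} = \left(\frac{872}{3} + 44\right)^{2} = \left(\frac{1004}{3}\right)^{2} = \frac{1008016}{9}$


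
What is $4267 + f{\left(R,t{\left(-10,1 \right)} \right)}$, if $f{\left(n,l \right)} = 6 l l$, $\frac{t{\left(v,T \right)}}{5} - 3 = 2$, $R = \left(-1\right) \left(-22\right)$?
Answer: $8017$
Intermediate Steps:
$R = 22$
$t{\left(v,T \right)} = 25$ ($t{\left(v,T \right)} = 15 + 5 \cdot 2 = 15 + 10 = 25$)
$f{\left(n,l \right)} = 6 l^{2}$
$4267 + f{\left(R,t{\left(-10,1 \right)} \right)} = 4267 + 6 \cdot 25^{2} = 4267 + 6 \cdot 625 = 4267 + 3750 = 8017$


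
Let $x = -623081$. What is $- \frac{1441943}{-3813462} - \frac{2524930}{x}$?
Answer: $\frac{10527171894043}{2376095716422} \approx 4.4305$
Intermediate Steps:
$- \frac{1441943}{-3813462} - \frac{2524930}{x} = - \frac{1441943}{-3813462} - \frac{2524930}{-623081} = \left(-1441943\right) \left(- \frac{1}{3813462}\right) - - \frac{2524930}{623081} = \frac{1441943}{3813462} + \frac{2524930}{623081} = \frac{10527171894043}{2376095716422}$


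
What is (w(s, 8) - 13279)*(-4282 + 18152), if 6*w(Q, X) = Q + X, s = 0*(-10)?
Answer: -552483710/3 ≈ -1.8416e+8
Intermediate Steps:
s = 0
w(Q, X) = Q/6 + X/6 (w(Q, X) = (Q + X)/6 = Q/6 + X/6)
(w(s, 8) - 13279)*(-4282 + 18152) = (((1/6)*0 + (1/6)*8) - 13279)*(-4282 + 18152) = ((0 + 4/3) - 13279)*13870 = (4/3 - 13279)*13870 = -39833/3*13870 = -552483710/3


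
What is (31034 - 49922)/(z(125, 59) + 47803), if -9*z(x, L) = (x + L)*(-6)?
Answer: -56664/143777 ≈ -0.39411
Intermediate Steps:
z(x, L) = 2*L/3 + 2*x/3 (z(x, L) = -(x + L)*(-6)/9 = -(L + x)*(-6)/9 = -(-6*L - 6*x)/9 = 2*L/3 + 2*x/3)
(31034 - 49922)/(z(125, 59) + 47803) = (31034 - 49922)/(((⅔)*59 + (⅔)*125) + 47803) = -18888/((118/3 + 250/3) + 47803) = -18888/(368/3 + 47803) = -18888/143777/3 = -18888*3/143777 = -56664/143777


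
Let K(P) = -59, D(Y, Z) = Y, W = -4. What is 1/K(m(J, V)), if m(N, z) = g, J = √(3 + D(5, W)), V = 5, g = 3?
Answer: -1/59 ≈ -0.016949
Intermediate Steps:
J = 2*√2 (J = √(3 + 5) = √8 = 2*√2 ≈ 2.8284)
m(N, z) = 3
1/K(m(J, V)) = 1/(-59) = -1/59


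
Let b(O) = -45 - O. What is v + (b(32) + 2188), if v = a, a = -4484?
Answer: -2373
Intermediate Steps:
v = -4484
v + (b(32) + 2188) = -4484 + ((-45 - 1*32) + 2188) = -4484 + ((-45 - 32) + 2188) = -4484 + (-77 + 2188) = -4484 + 2111 = -2373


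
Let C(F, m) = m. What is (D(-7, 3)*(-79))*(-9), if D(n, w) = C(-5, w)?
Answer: 2133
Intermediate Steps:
D(n, w) = w
(D(-7, 3)*(-79))*(-9) = (3*(-79))*(-9) = -237*(-9) = 2133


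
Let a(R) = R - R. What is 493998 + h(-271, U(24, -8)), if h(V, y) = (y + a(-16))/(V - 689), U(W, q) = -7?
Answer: 474238087/960 ≈ 4.9400e+5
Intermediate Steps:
a(R) = 0
h(V, y) = y/(-689 + V) (h(V, y) = (y + 0)/(V - 689) = y/(-689 + V))
493998 + h(-271, U(24, -8)) = 493998 - 7/(-689 - 271) = 493998 - 7/(-960) = 493998 - 7*(-1/960) = 493998 + 7/960 = 474238087/960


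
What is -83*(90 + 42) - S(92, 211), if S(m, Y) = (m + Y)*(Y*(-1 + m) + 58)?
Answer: -5846433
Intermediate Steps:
S(m, Y) = (58 + Y*(-1 + m))*(Y + m) (S(m, Y) = (Y + m)*(58 + Y*(-1 + m)) = (58 + Y*(-1 + m))*(Y + m))
-83*(90 + 42) - S(92, 211) = -83*(90 + 42) - (-1*211² + 58*211 + 58*92 + 211*92² + 92*211² - 1*211*92) = -83*132 - (-1*44521 + 12238 + 5336 + 211*8464 + 92*44521 - 19412) = -10956 - (-44521 + 12238 + 5336 + 1785904 + 4095932 - 19412) = -10956 - 1*5835477 = -10956 - 5835477 = -5846433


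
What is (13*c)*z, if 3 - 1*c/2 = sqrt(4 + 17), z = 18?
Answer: 1404 - 468*sqrt(21) ≈ -740.65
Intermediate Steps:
c = 6 - 2*sqrt(21) (c = 6 - 2*sqrt(4 + 17) = 6 - 2*sqrt(21) ≈ -3.1651)
(13*c)*z = (13*(6 - 2*sqrt(21)))*18 = (78 - 26*sqrt(21))*18 = 1404 - 468*sqrt(21)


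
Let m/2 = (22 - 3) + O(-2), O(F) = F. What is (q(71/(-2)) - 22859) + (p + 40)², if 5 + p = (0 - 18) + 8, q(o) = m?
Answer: -22200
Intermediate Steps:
m = 34 (m = 2*((22 - 3) - 2) = 2*(19 - 2) = 2*17 = 34)
q(o) = 34
p = -15 (p = -5 + ((0 - 18) + 8) = -5 + (-18 + 8) = -5 - 10 = -15)
(q(71/(-2)) - 22859) + (p + 40)² = (34 - 22859) + (-15 + 40)² = -22825 + 25² = -22825 + 625 = -22200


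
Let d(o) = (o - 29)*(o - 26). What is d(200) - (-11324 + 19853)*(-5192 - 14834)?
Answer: 170831508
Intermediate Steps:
d(o) = (-29 + o)*(-26 + o)
d(200) - (-11324 + 19853)*(-5192 - 14834) = (754 + 200² - 55*200) - (-11324 + 19853)*(-5192 - 14834) = (754 + 40000 - 11000) - 8529*(-20026) = 29754 - 1*(-170801754) = 29754 + 170801754 = 170831508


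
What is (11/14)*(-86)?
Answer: -473/7 ≈ -67.571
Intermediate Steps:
(11/14)*(-86) = -473/7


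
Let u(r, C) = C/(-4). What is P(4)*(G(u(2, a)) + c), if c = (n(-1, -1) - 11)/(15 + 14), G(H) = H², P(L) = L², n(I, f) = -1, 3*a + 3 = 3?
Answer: -192/29 ≈ -6.6207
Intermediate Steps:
a = 0 (a = -1 + (⅓)*3 = -1 + 1 = 0)
u(r, C) = -C/4 (u(r, C) = C*(-¼) = -C/4)
c = -12/29 (c = (-1 - 11)/(15 + 14) = -12/29 ≈ -0.41379)
P(4)*(G(u(2, a)) + c) = 4²*((-¼*0)² - 12/29) = 16*(0² - 12/29) = 16*(0 - 12/29) = 16*(-12/29) = -192/29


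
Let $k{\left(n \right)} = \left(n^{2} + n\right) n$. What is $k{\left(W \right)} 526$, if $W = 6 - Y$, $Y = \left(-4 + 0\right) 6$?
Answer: $14675400$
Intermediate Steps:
$Y = -24$ ($Y = \left(-4\right) 6 = -24$)
$W = 30$ ($W = 6 - -24 = 6 + 24 = 30$)
$k{\left(n \right)} = n \left(n + n^{2}\right)$ ($k{\left(n \right)} = \left(n + n^{2}\right) n = n \left(n + n^{2}\right)$)
$k{\left(W \right)} 526 = 30^{2} \left(1 + 30\right) 526 = 900 \cdot 31 \cdot 526 = 27900 \cdot 526 = 14675400$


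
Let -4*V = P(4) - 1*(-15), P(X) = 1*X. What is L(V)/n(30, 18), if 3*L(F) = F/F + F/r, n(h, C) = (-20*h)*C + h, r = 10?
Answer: -7/430800 ≈ -1.6249e-5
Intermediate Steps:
P(X) = X
n(h, C) = h - 20*C*h (n(h, C) = -20*C*h + h = h - 20*C*h)
V = -19/4 (V = -(4 - 1*(-15))/4 = -(4 + 15)/4 = -¼*19 = -19/4 ≈ -4.7500)
L(F) = ⅓ + F/30 (L(F) = (F/F + F/10)/3 = (1 + F*(⅒))/3 = (1 + F/10)/3 = ⅓ + F/30)
L(V)/n(30, 18) = (⅓ + (1/30)*(-19/4))/((30*(1 - 20*18))) = (⅓ - 19/120)/((30*(1 - 360))) = 7/(40*((30*(-359)))) = (7/40)/(-10770) = (7/40)*(-1/10770) = -7/430800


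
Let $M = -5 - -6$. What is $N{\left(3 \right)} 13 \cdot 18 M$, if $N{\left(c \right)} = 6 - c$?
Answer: $702$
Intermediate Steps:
$M = 1$ ($M = -5 + 6 = 1$)
$N{\left(3 \right)} 13 \cdot 18 M = \left(6 - 3\right) 13 \cdot 18 \cdot 1 = \left(6 - 3\right) 234 \cdot 1 = 3 \cdot 234 = 702$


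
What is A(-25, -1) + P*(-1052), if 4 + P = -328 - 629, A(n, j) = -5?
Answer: 1010967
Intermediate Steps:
P = -961 (P = -4 + (-328 - 629) = -4 - 957 = -961)
A(-25, -1) + P*(-1052) = -5 - 961*(-1052) = -5 + 1010972 = 1010967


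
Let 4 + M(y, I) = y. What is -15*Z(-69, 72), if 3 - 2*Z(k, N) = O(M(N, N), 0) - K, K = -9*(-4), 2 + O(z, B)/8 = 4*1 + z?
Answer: 7815/2 ≈ 3907.5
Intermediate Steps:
M(y, I) = -4 + y
O(z, B) = 16 + 8*z (O(z, B) = -16 + 8*(4*1 + z) = -16 + 8*(4 + z) = -16 + (32 + 8*z) = 16 + 8*z)
K = 36
Z(k, N) = 55/2 - 4*N (Z(k, N) = 3/2 - ((16 + 8*(-4 + N)) - 1*36)/2 = 3/2 - ((16 + (-32 + 8*N)) - 36)/2 = 3/2 - ((-16 + 8*N) - 36)/2 = 3/2 - (-52 + 8*N)/2 = 3/2 + (26 - 4*N) = 55/2 - 4*N)
-15*Z(-69, 72) = -15*(55/2 - 4*72) = -15*(55/2 - 288) = -15*(-521/2) = 7815/2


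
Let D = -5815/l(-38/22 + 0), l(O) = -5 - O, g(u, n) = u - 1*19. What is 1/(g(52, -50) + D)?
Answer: 36/65153 ≈ 0.00055255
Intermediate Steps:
g(u, n) = -19 + u (g(u, n) = u - 19 = -19 + u)
D = 63965/36 (D = -5815/(-5 - (-38/22 + 0)) = -5815/(-5 - (-38*1/22 + 0)) = -5815/(-5 - (-19/11 + 0)) = -5815/(-5 - 1*(-19/11)) = -5815/(-5 + 19/11) = -5815/(-36/11) = -5815*(-11/36) = 63965/36 ≈ 1776.8)
1/(g(52, -50) + D) = 1/((-19 + 52) + 63965/36) = 1/(33 + 63965/36) = 1/(65153/36) = 36/65153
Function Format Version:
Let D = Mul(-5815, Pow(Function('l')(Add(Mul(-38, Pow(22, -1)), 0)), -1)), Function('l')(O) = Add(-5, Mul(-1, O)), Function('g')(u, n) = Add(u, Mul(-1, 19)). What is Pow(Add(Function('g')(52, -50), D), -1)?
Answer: Rational(36, 65153) ≈ 0.00055255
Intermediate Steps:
Function('g')(u, n) = Add(-19, u) (Function('g')(u, n) = Add(u, -19) = Add(-19, u))
D = Rational(63965, 36) (D = Mul(-5815, Pow(Add(-5, Mul(-1, Add(Mul(-38, Pow(22, -1)), 0))), -1)) = Mul(-5815, Pow(Add(-5, Mul(-1, Add(Mul(-38, Rational(1, 22)), 0))), -1)) = Mul(-5815, Pow(Add(-5, Mul(-1, Add(Rational(-19, 11), 0))), -1)) = Mul(-5815, Pow(Add(-5, Mul(-1, Rational(-19, 11))), -1)) = Mul(-5815, Pow(Add(-5, Rational(19, 11)), -1)) = Mul(-5815, Pow(Rational(-36, 11), -1)) = Mul(-5815, Rational(-11, 36)) = Rational(63965, 36) ≈ 1776.8)
Pow(Add(Function('g')(52, -50), D), -1) = Pow(Add(Add(-19, 52), Rational(63965, 36)), -1) = Pow(Add(33, Rational(63965, 36)), -1) = Pow(Rational(65153, 36), -1) = Rational(36, 65153)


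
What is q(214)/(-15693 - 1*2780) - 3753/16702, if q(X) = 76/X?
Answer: -1059836537/4716193846 ≈ -0.22472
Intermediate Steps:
q(214)/(-15693 - 1*2780) - 3753/16702 = (76/214)/(-15693 - 1*2780) - 3753/16702 = (76*(1/214))/(-15693 - 2780) - 3753*1/16702 = (38/107)/(-18473) - 3753/16702 = (38/107)*(-1/18473) - 3753/16702 = -38/1976611 - 3753/16702 = -1059836537/4716193846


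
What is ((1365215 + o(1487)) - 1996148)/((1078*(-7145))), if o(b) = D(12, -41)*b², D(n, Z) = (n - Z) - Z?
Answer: -207218953/7702310 ≈ -26.903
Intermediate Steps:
D(n, Z) = n - 2*Z
o(b) = 94*b² (o(b) = (12 - 2*(-41))*b² = (12 + 82)*b² = 94*b²)
((1365215 + o(1487)) - 1996148)/((1078*(-7145))) = ((1365215 + 94*1487²) - 1996148)/((1078*(-7145))) = ((1365215 + 94*2211169) - 1996148)/(-7702310) = ((1365215 + 207849886) - 1996148)*(-1/7702310) = (209215101 - 1996148)*(-1/7702310) = 207218953*(-1/7702310) = -207218953/7702310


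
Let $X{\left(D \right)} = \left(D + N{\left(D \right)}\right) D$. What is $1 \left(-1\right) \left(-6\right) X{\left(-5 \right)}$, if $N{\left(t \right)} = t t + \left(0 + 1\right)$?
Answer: $-630$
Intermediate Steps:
$N{\left(t \right)} = 1 + t^{2}$ ($N{\left(t \right)} = t^{2} + 1 = 1 + t^{2}$)
$X{\left(D \right)} = D \left(1 + D + D^{2}\right)$ ($X{\left(D \right)} = \left(D + \left(1 + D^{2}\right)\right) D = \left(1 + D + D^{2}\right) D = D \left(1 + D + D^{2}\right)$)
$1 \left(-1\right) \left(-6\right) X{\left(-5 \right)} = 1 \left(-1\right) \left(-6\right) \left(- 5 \left(1 - 5 + \left(-5\right)^{2}\right)\right) = \left(-1\right) \left(-6\right) \left(- 5 \left(1 - 5 + 25\right)\right) = 6 \left(\left(-5\right) 21\right) = 6 \left(-105\right) = -630$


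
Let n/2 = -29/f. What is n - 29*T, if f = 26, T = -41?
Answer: 15428/13 ≈ 1186.8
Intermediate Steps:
n = -29/13 (n = 2*(-29/26) = -29/13 ≈ -2.2308)
n - 29*T = -29/13 - 29*(-41) = -29/13 + 1189 = 15428/13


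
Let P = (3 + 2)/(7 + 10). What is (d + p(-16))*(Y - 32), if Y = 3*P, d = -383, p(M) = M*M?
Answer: 67183/17 ≈ 3951.9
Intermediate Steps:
p(M) = M²
P = 5/17 ≈ 0.29412
Y = 15/17 (Y = 3*(5/17) = 15/17 ≈ 0.88235)
(d + p(-16))*(Y - 32) = (-383 + (-16)²)*(15/17 - 32) = (-383 + 256)*(-529/17) = -127*(-529/17) = 67183/17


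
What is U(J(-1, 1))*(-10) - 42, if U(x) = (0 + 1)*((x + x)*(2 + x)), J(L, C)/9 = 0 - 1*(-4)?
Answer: -27402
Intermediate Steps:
J(L, C) = 36 (J(L, C) = 9*(0 - 1*(-4)) = 9*(0 + 4) = 9*4 = 36)
U(x) = 2*x*(2 + x) (U(x) = 1*((2*x)*(2 + x)) = 1*(2*x*(2 + x)) = 2*x*(2 + x))
U(J(-1, 1))*(-10) - 42 = (2*36*(2 + 36))*(-10) - 42 = (2*36*38)*(-10) - 42 = 2736*(-10) - 42 = -27360 - 42 = -27402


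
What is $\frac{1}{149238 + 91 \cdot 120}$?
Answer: $\frac{1}{160158} \approx 6.2438 \cdot 10^{-6}$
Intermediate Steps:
$\frac{1}{149238 + 91 \cdot 120} = \frac{1}{149238 + 10920} = \frac{1}{160158}$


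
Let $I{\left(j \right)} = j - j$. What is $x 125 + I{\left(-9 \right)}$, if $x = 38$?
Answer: $4750$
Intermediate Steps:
$I{\left(j \right)} = 0$
$x 125 + I{\left(-9 \right)} = 38 \cdot 125 + 0 = 4750 + 0 = 4750$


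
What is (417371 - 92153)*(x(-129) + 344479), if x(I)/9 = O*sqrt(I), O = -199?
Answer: 112030771422 - 582465438*I*sqrt(129) ≈ 1.1203e+11 - 6.6155e+9*I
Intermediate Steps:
x(I) = -1791*sqrt(I) (x(I) = 9*(-199*sqrt(I)) = -1791*sqrt(I))
(417371 - 92153)*(x(-129) + 344479) = (417371 - 92153)*(-1791*I*sqrt(129) + 344479) = 325218*(-1791*I*sqrt(129) + 344479) = 325218*(344479 - 1791*I*sqrt(129)) = 112030771422 - 582465438*I*sqrt(129)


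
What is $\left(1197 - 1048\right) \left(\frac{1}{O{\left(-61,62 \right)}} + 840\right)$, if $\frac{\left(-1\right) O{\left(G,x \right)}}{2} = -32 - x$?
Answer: $\frac{23530229}{188} \approx 1.2516 \cdot 10^{5}$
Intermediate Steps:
$O{\left(G,x \right)} = 64 + 2 x$ ($O{\left(G,x \right)} = - 2 \left(-32 - x\right) = 64 + 2 x$)
$\left(1197 - 1048\right) \left(\frac{1}{O{\left(-61,62 \right)}} + 840\right) = \left(1197 - 1048\right) \left(\frac{1}{64 + 2 \cdot 62} + 840\right) = 149 \left(\frac{1}{64 + 124} + 840\right) = 149 \left(\frac{1}{188} + 840\right) = 149 \cdot \frac{157921}{188} = \frac{23530229}{188}$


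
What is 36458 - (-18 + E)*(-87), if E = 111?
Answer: 44549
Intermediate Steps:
36458 - (-18 + E)*(-87) = 36458 - (-18 + 111)*(-87) = 36458 - 93*(-87) = 36458 - 1*(-8091) = 36458 + 8091 = 44549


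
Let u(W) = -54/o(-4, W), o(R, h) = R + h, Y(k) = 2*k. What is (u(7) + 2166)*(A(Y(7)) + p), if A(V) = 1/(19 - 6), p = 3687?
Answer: 102957936/13 ≈ 7.9198e+6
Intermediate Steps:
u(W) = -54/(-4 + W)
A(V) = 1/13
(u(7) + 2166)*(A(Y(7)) + p) = (-54/(-4 + 7) + 2166)*(1/13 + 3687) = (-54/3 + 2166)*(47932/13) = (-54*1/3 + 2166)*(47932/13) = (-18 + 2166)*(47932/13) = 2148*(47932/13) = 102957936/13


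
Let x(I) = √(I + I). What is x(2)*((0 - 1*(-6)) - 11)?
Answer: -10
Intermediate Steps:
x(I) = √2*√I (x(I) = √(2*I) = √2*√I)
x(2)*((0 - 1*(-6)) - 11) = (√2*√2)*((0 - 1*(-6)) - 11) = 2*((0 + 6) - 11) = 2*(6 - 11) = 2*(-5) = -10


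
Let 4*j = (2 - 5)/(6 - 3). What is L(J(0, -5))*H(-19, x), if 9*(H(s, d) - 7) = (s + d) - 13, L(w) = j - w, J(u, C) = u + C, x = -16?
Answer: 95/12 ≈ 7.9167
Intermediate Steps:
J(u, C) = C + u
j = -¼ (j = ((2 - 5)/(6 - 3))/4 = (-3/3)/4 = (-3*⅓)/4 = (¼)*(-1) = -¼ ≈ -0.25000)
L(w) = -¼ - w
H(s, d) = 50/9 + d/9 + s/9 (H(s, d) = 7 + ((s + d) - 13)/9 = 7 + ((d + s) - 13)/9 = 7 + (-13 + d + s)/9 = 7 + (-13/9 + d/9 + s/9) = 50/9 + d/9 + s/9)
L(J(0, -5))*H(-19, x) = (-¼ - (-5 + 0))*(50/9 + (⅑)*(-16) + (⅑)*(-19)) = (-¼ - 1*(-5))*(50/9 - 16/9 - 19/9) = (-¼ + 5)*(5/3) = (19/4)*(5/3) = 95/12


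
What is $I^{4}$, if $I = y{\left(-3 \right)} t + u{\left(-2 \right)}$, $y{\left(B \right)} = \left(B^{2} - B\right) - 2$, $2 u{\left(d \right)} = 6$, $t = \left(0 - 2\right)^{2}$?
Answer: $3418801$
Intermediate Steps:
$t = 4$ ($t = \left(-2\right)^{2} = 4$)
$u{\left(d \right)} = 3$ ($u{\left(d \right)} = \frac{1}{2} \cdot 6 = 3$)
$y{\left(B \right)} = -2 + B^{2} - B$
$I = 43$ ($I = \left(-2 + \left(-3\right)^{2} - -3\right) 4 + 3 = \left(-2 + 9 + 3\right) 4 + 3 = 10 \cdot 4 + 3 = 40 + 3 = 43$)
$I^{4} = 43^{4} = 3418801$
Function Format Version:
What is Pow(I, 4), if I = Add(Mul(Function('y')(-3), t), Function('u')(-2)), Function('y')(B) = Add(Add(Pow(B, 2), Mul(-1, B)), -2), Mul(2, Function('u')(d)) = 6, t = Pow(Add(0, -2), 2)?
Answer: 3418801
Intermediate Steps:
t = 4 (t = Pow(-2, 2) = 4)
Function('u')(d) = 3 (Function('u')(d) = Mul(Rational(1, 2), 6) = 3)
Function('y')(B) = Add(-2, Pow(B, 2), Mul(-1, B))
I = 43 (I = Add(Mul(Add(-2, Pow(-3, 2), Mul(-1, -3)), 4), 3) = Add(Mul(Add(-2, 9, 3), 4), 3) = Add(Mul(10, 4), 3) = Add(40, 3) = 43)
Pow(I, 4) = Pow(43, 4) = 3418801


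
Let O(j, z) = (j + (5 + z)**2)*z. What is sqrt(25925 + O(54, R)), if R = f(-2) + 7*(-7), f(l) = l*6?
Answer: I*sqrt(168665) ≈ 410.69*I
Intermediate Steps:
f(l) = 6*l
R = -61 (R = 6*(-2) + 7*(-7) = -12 - 49 = -61)
O(j, z) = z*(j + (5 + z)**2)
sqrt(25925 + O(54, R)) = sqrt(25925 - 61*(54 + (5 - 61)**2)) = sqrt(25925 - 61*(54 + (-56)**2)) = sqrt(25925 - 61*(54 + 3136)) = sqrt(25925 - 61*3190) = sqrt(25925 - 194590) = sqrt(-168665) = I*sqrt(168665)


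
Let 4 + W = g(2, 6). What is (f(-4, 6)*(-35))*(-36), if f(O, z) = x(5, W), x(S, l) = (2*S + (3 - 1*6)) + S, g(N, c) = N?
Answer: 15120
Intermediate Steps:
W = -2 (W = -4 + 2 = -2)
x(S, l) = -3 + 3*S (x(S, l) = (2*S + (3 - 6)) + S = (2*S - 3) + S = (-3 + 2*S) + S = -3 + 3*S)
f(O, z) = 12 (f(O, z) = -3 + 3*5 = -3 + 15 = 12)
(f(-4, 6)*(-35))*(-36) = (12*(-35))*(-36) = -420*(-36) = 15120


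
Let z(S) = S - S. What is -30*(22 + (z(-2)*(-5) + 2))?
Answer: -720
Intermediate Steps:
z(S) = 0
-30*(22 + (z(-2)*(-5) + 2)) = -30*(22 + (0*(-5) + 2)) = -30*(22 + (0 + 2)) = -30*(22 + 2) = -30*24 = -720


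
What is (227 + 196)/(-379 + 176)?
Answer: -423/203 ≈ -2.0837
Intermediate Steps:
(227 + 196)/(-379 + 176) = 423/(-203) = 423*(-1/203) = -423/203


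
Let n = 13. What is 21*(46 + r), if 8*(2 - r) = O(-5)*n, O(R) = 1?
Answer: 7791/8 ≈ 973.88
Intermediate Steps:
r = 3/8 (r = 2 - 13/8 = 3/8 ≈ 0.37500)
21*(46 + r) = 21*(46 + 3/8) = 21*(371/8) = 7791/8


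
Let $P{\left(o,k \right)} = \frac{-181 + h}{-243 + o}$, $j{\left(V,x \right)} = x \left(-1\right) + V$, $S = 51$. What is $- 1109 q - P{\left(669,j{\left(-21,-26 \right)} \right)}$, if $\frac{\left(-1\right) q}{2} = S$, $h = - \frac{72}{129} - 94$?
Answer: $\frac{2072107373}{18318} \approx 1.1312 \cdot 10^{5}$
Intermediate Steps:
$h = - \frac{4066}{43}$ ($h = \left(-72\right) \frac{1}{129} - 94 = - \frac{24}{43} - 94 = - \frac{4066}{43} \approx -94.558$)
$j{\left(V,x \right)} = V - x$ ($j{\left(V,x \right)} = - x + V = V - x$)
$q = -102$ ($q = \left(-2\right) 51 = -102$)
$P{\left(o,k \right)} = - \frac{11849}{43 \left(-243 + o\right)}$ ($P{\left(o,k \right)} = \frac{-181 - \frac{4066}{43}}{-243 + o} = - \frac{11849}{43 \left(-243 + o\right)}$)
$- 1109 q - P{\left(669,j{\left(-21,-26 \right)} \right)} = \left(-1109\right) \left(-102\right) - - \frac{11849}{-10449 + 43 \cdot 669} = 113118 - - \frac{11849}{-10449 + 28767} = 113118 - - \frac{11849}{18318} = 113118 + \frac{11849}{18318} = \frac{2072107373}{18318}$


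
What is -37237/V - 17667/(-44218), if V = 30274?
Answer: -277923727/334663933 ≈ -0.83046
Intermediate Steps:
-37237/V - 17667/(-44218) = -37237/30274 - 17667/(-44218) = -37237*1/30274 - 17667*(-1/44218) = -37237/30274 + 17667/44218 = -277923727/334663933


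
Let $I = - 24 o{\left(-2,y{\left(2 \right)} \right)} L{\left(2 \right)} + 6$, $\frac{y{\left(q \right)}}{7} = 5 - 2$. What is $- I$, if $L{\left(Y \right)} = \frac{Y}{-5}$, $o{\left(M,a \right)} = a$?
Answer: $- \frac{1038}{5} \approx -207.6$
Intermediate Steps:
$y{\left(q \right)} = 21$ ($y{\left(q \right)} = 7 \left(5 - 2\right) = 7 \cdot 3 = 21$)
$L{\left(Y \right)} = - \frac{Y}{5}$ ($L{\left(Y \right)} = Y \left(- \frac{1}{5}\right) = - \frac{Y}{5}$)
$I = \frac{1038}{5}$ ($I = - 24 \cdot 21 \left(\left(- \frac{1}{5}\right) 2\right) + 6 = - 24 \cdot 21 \left(- \frac{2}{5}\right) + 6 = \left(-24\right) \left(- \frac{42}{5}\right) + 6 = \frac{1008}{5} + 6 = \frac{1038}{5} \approx 207.6$)
$- I = \left(-1\right) \frac{1038}{5} = - \frac{1038}{5}$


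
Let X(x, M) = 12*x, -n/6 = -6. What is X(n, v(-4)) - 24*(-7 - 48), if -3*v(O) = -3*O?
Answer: 1752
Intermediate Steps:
v(O) = O (v(O) = -(-1)*O = O)
n = 36 (n = -6*(-6) = 36)
X(n, v(-4)) - 24*(-7 - 48) = 12*36 - 24*(-7 - 48) = 432 - 24*(-55) = 432 + 1320 = 1752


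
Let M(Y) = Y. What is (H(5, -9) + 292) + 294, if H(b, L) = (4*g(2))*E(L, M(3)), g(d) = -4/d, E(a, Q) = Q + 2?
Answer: 546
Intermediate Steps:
E(a, Q) = 2 + Q
H(b, L) = -40 (H(b, L) = (4*(-4/2))*(2 + 3) = (4*(-4*½))*5 = (4*(-2))*5 = -8*5 = -40)
(H(5, -9) + 292) + 294 = (-40 + 292) + 294 = 252 + 294 = 546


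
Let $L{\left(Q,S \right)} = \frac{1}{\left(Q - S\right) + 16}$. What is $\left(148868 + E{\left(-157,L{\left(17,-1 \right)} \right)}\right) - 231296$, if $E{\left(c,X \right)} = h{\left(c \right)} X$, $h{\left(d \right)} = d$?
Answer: $- \frac{2802709}{34} \approx -82433.0$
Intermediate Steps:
$L{\left(Q,S \right)} = \frac{1}{16 + Q - S}$
$E{\left(c,X \right)} = X c$ ($E{\left(c,X \right)} = c X = X c$)
$\left(148868 + E{\left(-157,L{\left(17,-1 \right)} \right)}\right) - 231296 = \left(148868 + \frac{1}{16 + 17 - -1} \left(-157\right)\right) - 231296 = \left(148868 + \frac{1}{16 + 17 + 1} \left(-157\right)\right) - 231296 = \left(148868 + \frac{1}{34} \left(-157\right)\right) - 231296 = \left(148868 - \frac{157}{34}\right) - 231296 = \frac{5061355}{34} - 231296 = - \frac{2802709}{34}$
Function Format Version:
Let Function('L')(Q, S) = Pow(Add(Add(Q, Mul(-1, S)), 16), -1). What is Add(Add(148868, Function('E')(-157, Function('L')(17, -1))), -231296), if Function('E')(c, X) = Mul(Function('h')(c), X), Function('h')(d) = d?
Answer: Rational(-2802709, 34) ≈ -82433.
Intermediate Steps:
Function('L')(Q, S) = Pow(Add(16, Q, Mul(-1, S)), -1)
Function('E')(c, X) = Mul(X, c) (Function('E')(c, X) = Mul(c, X) = Mul(X, c))
Add(Add(148868, Function('E')(-157, Function('L')(17, -1))), -231296) = Add(Add(148868, Mul(Pow(Add(16, 17, Mul(-1, -1)), -1), -157)), -231296) = Add(Add(148868, Mul(Pow(Add(16, 17, 1), -1), -157)), -231296) = Add(Add(148868, Mul(Pow(34, -1), -157)), -231296) = Add(Add(148868, Mul(Rational(1, 34), -157)), -231296) = Add(Add(148868, Rational(-157, 34)), -231296) = Add(Rational(5061355, 34), -231296) = Rational(-2802709, 34)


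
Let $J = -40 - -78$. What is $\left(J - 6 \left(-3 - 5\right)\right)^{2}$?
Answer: $7396$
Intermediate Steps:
$J = 38$ ($J = -40 + 78 = 38$)
$\left(J - 6 \left(-3 - 5\right)\right)^{2} = \left(38 - 6 \left(-3 - 5\right)\right)^{2} = \left(38 - -48\right)^{2} = \left(38 + 48\right)^{2} = 86^{2} = 7396$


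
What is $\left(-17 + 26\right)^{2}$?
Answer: $81$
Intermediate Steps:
$\left(-17 + 26\right)^{2} = 9^{2} = 81$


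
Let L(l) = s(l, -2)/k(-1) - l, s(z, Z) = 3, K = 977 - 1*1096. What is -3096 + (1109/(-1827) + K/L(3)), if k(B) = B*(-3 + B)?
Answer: -5560873/1827 ≈ -3043.7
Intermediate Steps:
K = -119 (K = 977 - 1096 = -119)
L(l) = ¾ - l (L(l) = 3/((-(-3 - 1))) - l = 3/((-1*(-4))) - l = 3/4 - l = 3*(¼) - l = ¾ - l)
-3096 + (1109/(-1827) + K/L(3)) = -3096 + (1109/(-1827) - 119/(¾ - 1*3)) = -3096 + (1109*(-1/1827) - 119/(¾ - 3)) = -3096 + (-1109/1827 - 119/(-9/4)) = -3096 + (-1109/1827 - 119*(-4/9)) = -3096 + (-1109/1827 + 476/9) = -3096 + 95519/1827 = -5560873/1827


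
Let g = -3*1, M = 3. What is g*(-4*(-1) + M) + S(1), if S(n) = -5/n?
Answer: -26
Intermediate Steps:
g = -3
g*(-4*(-1) + M) + S(1) = -3*(-4*(-1) + 3) - 5/1 = -3*(4 + 3) - 5*1 = -3*7 - 5 = -21 - 5 = -26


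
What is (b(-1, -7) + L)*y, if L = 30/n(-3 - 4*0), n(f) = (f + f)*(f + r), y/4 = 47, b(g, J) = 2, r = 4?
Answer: -564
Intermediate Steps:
y = 188 (y = 4*47 = 188)
n(f) = 2*f*(4 + f) (n(f) = (f + f)*(f + 4) = (2*f)*(4 + f) = 2*f*(4 + f))
L = -5 (L = 30/((2*(-3 - 4*0)*(4 + (-3 - 4*0)))) = 30/((2*(-3 + 0)*(4 + (-3 + 0)))) = 30/((2*(-3)*(4 - 3))) = 30/((2*(-3)*1)) = 30/(-6) = 30*(-1/6) = -5)
(b(-1, -7) + L)*y = (2 - 5)*188 = -3*188 = -564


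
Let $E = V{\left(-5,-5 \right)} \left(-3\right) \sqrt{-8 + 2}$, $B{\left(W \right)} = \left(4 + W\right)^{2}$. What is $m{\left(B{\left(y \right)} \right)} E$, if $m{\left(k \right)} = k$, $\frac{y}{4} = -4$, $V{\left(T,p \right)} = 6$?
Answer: $- 2592 i \sqrt{6} \approx - 6349.1 i$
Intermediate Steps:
$y = -16$ ($y = 4 \left(-4\right) = -16$)
$E = - 18 i \sqrt{6}$ ($E = 6 \left(-3\right) \sqrt{-8 + 2} = - 18 \sqrt{-6} = - 18 i \sqrt{6} \approx - 44.091 i$)
$m{\left(B{\left(y \right)} \right)} E = \left(4 - 16\right)^{2} \left(- 18 i \sqrt{6}\right) = \left(-12\right)^{2} \left(- 18 i \sqrt{6}\right) = 144 \left(- 18 i \sqrt{6}\right) = - 2592 i \sqrt{6}$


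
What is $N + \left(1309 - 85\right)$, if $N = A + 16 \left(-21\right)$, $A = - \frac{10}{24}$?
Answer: $\frac{10651}{12} \approx 887.58$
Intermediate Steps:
$A = - \frac{5}{12}$ ($A = \left(-10\right) \frac{1}{24} = - \frac{5}{12} \approx -0.41667$)
$N = - \frac{4037}{12}$ ($N = - \frac{5}{12} + 16 \left(-21\right) = - \frac{5}{12} - 336 = - \frac{4037}{12} \approx -336.42$)
$N + \left(1309 - 85\right) = - \frac{4037}{12} + \left(1309 - 85\right) = - \frac{4037}{12} + 1224 = \frac{10651}{12}$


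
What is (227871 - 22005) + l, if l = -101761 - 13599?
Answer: 90506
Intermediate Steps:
l = -115360
(227871 - 22005) + l = (227871 - 22005) - 115360 = 205866 - 115360 = 90506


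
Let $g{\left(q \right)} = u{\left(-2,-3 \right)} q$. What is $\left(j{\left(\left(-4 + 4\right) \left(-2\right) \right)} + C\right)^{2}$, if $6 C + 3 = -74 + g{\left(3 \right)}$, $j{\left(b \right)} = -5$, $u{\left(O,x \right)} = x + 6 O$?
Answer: $\frac{5776}{9} \approx 641.78$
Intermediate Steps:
$g{\left(q \right)} = - 15 q$ ($g{\left(q \right)} = \left(-3 + 6 \left(-2\right)\right) q = \left(-3 - 12\right) q = - 15 q$)
$C = - \frac{61}{3}$ ($C = - \frac{1}{2} + \frac{-74 - 45}{6} = - \frac{1}{2} + \frac{1}{6} \left(-119\right) = - \frac{1}{2} - \frac{119}{6} = - \frac{61}{3} \approx -20.333$)
$\left(j{\left(\left(-4 + 4\right) \left(-2\right) \right)} + C\right)^{2} = \left(-5 - \frac{61}{3}\right)^{2} = \left(- \frac{76}{3}\right)^{2} = \frac{5776}{9}$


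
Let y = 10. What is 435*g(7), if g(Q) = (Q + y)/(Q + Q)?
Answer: 7395/14 ≈ 528.21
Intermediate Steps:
g(Q) = (10 + Q)/(2*Q) (g(Q) = (Q + 10)/(Q + Q) = (10 + Q)/((2*Q)) = (10 + Q)*(1/(2*Q)) = (10 + Q)/(2*Q))
435*g(7) = 435*((1/2)*(10 + 7)/7) = 435*((1/2)*(1/7)*17) = 435*(17/14) = 7395/14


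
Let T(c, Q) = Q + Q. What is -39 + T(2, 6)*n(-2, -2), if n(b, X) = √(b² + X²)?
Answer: -39 + 24*√2 ≈ -5.0589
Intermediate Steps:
T(c, Q) = 2*Q
n(b, X) = √(X² + b²)
-39 + T(2, 6)*n(-2, -2) = -39 + (2*6)*√((-2)² + (-2)²) = -39 + 12*√(4 + 4) = -39 + 12*√8 = -39 + 12*(2*√2) = -39 + 24*√2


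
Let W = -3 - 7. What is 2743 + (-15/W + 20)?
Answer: 5529/2 ≈ 2764.5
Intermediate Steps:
W = -10
2743 + (-15/W + 20) = 2743 + (-15/(-10) + 20) = 2743 + (-1/10*(-15) + 20) = 2743 + (3/2 + 20) = 2743 + 43/2 = 5529/2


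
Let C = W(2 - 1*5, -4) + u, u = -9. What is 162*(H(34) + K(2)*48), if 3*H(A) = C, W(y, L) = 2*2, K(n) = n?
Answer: 15282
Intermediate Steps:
W(y, L) = 4
C = -5 (C = 4 - 9 = -5)
H(A) = -5/3 (H(A) = (⅓)*(-5) = -5/3)
162*(H(34) + K(2)*48) = 162*(-5/3 + 2*48) = 162*(-5/3 + 96) = 162*(283/3) = 15282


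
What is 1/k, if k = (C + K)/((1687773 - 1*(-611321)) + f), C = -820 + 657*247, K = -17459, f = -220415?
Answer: 692893/48000 ≈ 14.435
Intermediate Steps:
C = 161459 (C = -820 + 162279 = 161459)
k = 48000/692893 (k = (161459 - 17459)/((1687773 - 1*(-611321)) - 220415) = 144000/((1687773 + 611321) - 220415) = 144000/(2299094 - 220415) = 144000/2078679 = 144000*(1/2078679) = 48000/692893 ≈ 0.069275)
1/k = 1/(48000/692893) = 692893/48000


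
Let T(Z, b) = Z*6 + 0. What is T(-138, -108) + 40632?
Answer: 39804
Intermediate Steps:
T(Z, b) = 6*Z (T(Z, b) = 6*Z + 0 = 6*Z)
T(-138, -108) + 40632 = 6*(-138) + 40632 = -828 + 40632 = 39804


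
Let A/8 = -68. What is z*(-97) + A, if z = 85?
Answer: -8789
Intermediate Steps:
A = -544 (A = 8*(-68) = -544)
z*(-97) + A = 85*(-97) - 544 = -8245 - 544 = -8789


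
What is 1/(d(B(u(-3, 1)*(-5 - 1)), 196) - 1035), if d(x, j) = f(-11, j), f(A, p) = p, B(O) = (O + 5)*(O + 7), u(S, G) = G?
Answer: -1/839 ≈ -0.0011919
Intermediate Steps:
B(O) = (5 + O)*(7 + O)
d(x, j) = j
1/(d(B(u(-3, 1)*(-5 - 1)), 196) - 1035) = 1/(196 - 1035) = 1/(-839) = -1/839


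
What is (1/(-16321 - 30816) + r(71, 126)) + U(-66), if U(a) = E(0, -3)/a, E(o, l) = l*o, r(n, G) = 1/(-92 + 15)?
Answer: -47214/3629549 ≈ -0.013008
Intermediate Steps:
r(n, G) = -1/77 (r(n, G) = 1/(-77) = -1/77)
U(a) = 0 (U(a) = (-3*0)/a = 0/a = 0)
(1/(-16321 - 30816) + r(71, 126)) + U(-66) = (1/(-16321 - 30816) - 1/77) + 0 = (1/(-47137) - 1/77) + 0 = (-1/47137 - 1/77) + 0 = -47214/3629549 + 0 = -47214/3629549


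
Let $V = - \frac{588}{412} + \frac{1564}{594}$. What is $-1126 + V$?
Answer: $- \frac{34408579}{30591} \approx -1124.8$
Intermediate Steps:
$V = \frac{36887}{30591}$ ($V = \left(-588\right) \frac{1}{412} + 1564 \cdot \frac{1}{594} = - \frac{147}{103} + \frac{782}{297} = \frac{36887}{30591} \approx 1.2058$)
$-1126 + V = -1126 + \frac{36887}{30591} = - \frac{34408579}{30591}$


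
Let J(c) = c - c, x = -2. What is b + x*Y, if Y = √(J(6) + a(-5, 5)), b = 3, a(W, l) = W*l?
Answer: 3 - 10*I ≈ 3.0 - 10.0*I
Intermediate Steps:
J(c) = 0
Y = 5*I (Y = √(0 - 5*5) = √(0 - 25) = √(-25) = 5*I ≈ 5.0*I)
b + x*Y = 3 - 10*I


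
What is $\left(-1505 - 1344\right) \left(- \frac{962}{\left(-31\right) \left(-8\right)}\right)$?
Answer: $\frac{1370369}{124} \approx 11051.0$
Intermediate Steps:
$\left(-1505 - 1344\right) \left(- \frac{962}{\left(-31\right) \left(-8\right)}\right) = - 2849 \left(- \frac{962}{248}\right) = - 2849 \left(\left(-962\right) \frac{1}{248}\right) = \left(-2849\right) \left(- \frac{481}{124}\right) = \frac{1370369}{124}$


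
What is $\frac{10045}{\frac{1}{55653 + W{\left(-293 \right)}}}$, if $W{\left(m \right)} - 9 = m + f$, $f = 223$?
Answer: $558421640$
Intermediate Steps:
$W{\left(m \right)} = 232 + m$ ($W{\left(m \right)} = 9 + \left(m + 223\right) = 9 + \left(223 + m\right) = 232 + m$)
$\frac{10045}{\frac{1}{55653 + W{\left(-293 \right)}}} = \frac{10045}{\frac{1}{55653 + \left(232 - 293\right)}} = \frac{10045}{\frac{1}{55653 - 61}} = \frac{10045}{\frac{1}{55592}} = 10045 \frac{1}{\frac{1}{55592}} = 10045 \cdot 55592 = 558421640$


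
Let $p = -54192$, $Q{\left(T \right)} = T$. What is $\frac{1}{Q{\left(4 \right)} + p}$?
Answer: $- \frac{1}{54188} \approx -1.8454 \cdot 10^{-5}$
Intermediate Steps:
$\frac{1}{Q{\left(4 \right)} + p} = \frac{1}{4 - 54192} = \frac{1}{-54188} = - \frac{1}{54188}$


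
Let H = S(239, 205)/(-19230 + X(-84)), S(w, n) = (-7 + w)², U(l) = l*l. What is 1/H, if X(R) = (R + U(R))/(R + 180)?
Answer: -153259/430592 ≈ -0.35593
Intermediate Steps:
U(l) = l²
X(R) = (R + R²)/(180 + R) (X(R) = (R + R²)/(R + 180) = (R + R²)/(180 + R))
H = -430592/153259 (H = (-7 + 239)²/(-19230 - 84*(1 - 84)/(180 - 84)) = 232²/(-19230 - 84*(-83)/96) = 53824/(-19230 - 84*1/96*(-83)) = 53824/(-19230 + 581/8) = 53824/(-153259/8) = 53824*(-8/153259) = -430592/153259 ≈ -2.8096)
1/H = 1/(-430592/153259) = -153259/430592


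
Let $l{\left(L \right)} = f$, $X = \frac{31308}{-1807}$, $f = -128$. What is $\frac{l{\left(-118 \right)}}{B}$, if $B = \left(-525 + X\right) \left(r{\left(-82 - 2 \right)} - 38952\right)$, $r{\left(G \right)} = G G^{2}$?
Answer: $- \frac{28912}{77376517731} \approx -3.7365 \cdot 10^{-7}$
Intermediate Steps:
$X = - \frac{31308}{1807}$ ($X = 31308 \left(- \frac{1}{1807}\right) = - \frac{31308}{1807} \approx -17.326$)
$r{\left(G \right)} = G^{3}$
$l{\left(L \right)} = -128$
$B = \frac{619012141848}{1807}$ ($B = \left(-525 - \frac{31308}{1807}\right) \left(\left(-82 - 2\right)^{3} - 38952\right) = - \frac{979983 \left(\left(-82 - 2\right)^{3} - 38952\right)}{1807} = - \frac{979983 \left(\left(-84\right)^{3} - 38952\right)}{1807} = - \frac{979983 \left(-592704 - 38952\right)}{1807} = \left(- \frac{979983}{1807}\right) \left(-631656\right) = \frac{619012141848}{1807} \approx 3.4256 \cdot 10^{8}$)
$\frac{l{\left(-118 \right)}}{B} = - \frac{128}{\frac{619012141848}{1807}} = \left(-128\right) \frac{1807}{619012141848} = - \frac{28912}{77376517731}$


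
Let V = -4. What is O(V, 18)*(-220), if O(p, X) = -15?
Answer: 3300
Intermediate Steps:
O(V, 18)*(-220) = -15*(-220) = 3300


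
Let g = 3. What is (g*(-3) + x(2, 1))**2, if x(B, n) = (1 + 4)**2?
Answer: 256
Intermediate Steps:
x(B, n) = 25 (x(B, n) = 5**2 = 25)
(g*(-3) + x(2, 1))**2 = (3*(-3) + 25)**2 = (-9 + 25)**2 = 16**2 = 256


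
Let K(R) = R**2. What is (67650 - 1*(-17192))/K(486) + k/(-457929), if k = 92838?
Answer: 940202665/6008944338 ≈ 0.15647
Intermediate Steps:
(67650 - 1*(-17192))/K(486) + k/(-457929) = (67650 - 1*(-17192))/(486**2) + 92838/(-457929) = (67650 + 17192)/236196 + 92838*(-1/457929) = 84842*(1/236196) - 30946/152643 = 42421/118098 - 30946/152643 = 940202665/6008944338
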